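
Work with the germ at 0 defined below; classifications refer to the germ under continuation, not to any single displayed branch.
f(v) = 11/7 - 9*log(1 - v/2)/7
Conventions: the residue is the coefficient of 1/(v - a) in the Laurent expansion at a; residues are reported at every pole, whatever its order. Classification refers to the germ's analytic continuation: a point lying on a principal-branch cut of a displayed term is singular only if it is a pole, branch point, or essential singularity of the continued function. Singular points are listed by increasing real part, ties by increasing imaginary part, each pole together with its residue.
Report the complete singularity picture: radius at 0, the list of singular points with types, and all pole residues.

Branch term (-9/7)*log(1 - v/(2)): its argument vanishes at v = 2, a logarithmic branch point, modulus 2.
The radius of convergence is the smallest modulus among the singular points: 2.

Radius of convergence at 0: 2.
At 2: a logarithmic branch point.


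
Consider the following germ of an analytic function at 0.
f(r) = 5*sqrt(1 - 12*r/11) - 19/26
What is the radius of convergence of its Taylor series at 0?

Branch term (5)*sqrt(1 - r/(11/12)): its argument vanishes at r = 11/12, a square-root branch point, modulus 11/12.
The radius of convergence is the smallest modulus among the singular points: 11/12.

The radius of convergence is 11/12.


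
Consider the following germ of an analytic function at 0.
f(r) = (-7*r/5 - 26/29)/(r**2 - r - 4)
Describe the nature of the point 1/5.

Denominator factors: r**2 - r - 4 = -104/25 at r = 1/5 — none vanishes.
So the germ continues analytically to 1/5.

The point is a regular point.


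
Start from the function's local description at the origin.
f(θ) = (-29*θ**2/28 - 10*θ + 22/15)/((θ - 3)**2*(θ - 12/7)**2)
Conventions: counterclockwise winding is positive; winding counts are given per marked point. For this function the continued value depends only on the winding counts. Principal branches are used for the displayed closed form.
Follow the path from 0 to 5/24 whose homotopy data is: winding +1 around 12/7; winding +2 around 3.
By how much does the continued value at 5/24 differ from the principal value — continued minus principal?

Continued minus principal equals 0.

The function is rational, hence single-valued: continuing it around any pole returns the same value, so the difference is 0.


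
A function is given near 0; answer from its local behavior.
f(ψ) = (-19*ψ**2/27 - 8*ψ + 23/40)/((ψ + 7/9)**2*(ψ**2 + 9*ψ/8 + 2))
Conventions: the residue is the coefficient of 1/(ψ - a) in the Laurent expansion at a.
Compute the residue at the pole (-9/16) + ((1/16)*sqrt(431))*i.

The residue is (19320903/12566410) + ((101512029/1083224542)*sqrt(431))*i.

The factor ψ**2 + 9*ψ/8 + 2 splits as (ψ - a)(ψ - a') with a = (-9/16) + ((1/16)*sqrt(431))*i, a' = (-9/16) - ((1/16)*sqrt(431))*i. At the order-1 pole a set g(ψ) = (ψ - a)*f(ψ) = [(-19*ψ**2/27 - 8*ψ + 23/40)/(ψ + 7/9)**2] / (ψ - a').
Simple pole: residue = g(a) at a = (-9/16) + ((1/16)*sqrt(431))*i, which is (19320903/12566410) + ((101512029/1083224542)*sqrt(431))*i.


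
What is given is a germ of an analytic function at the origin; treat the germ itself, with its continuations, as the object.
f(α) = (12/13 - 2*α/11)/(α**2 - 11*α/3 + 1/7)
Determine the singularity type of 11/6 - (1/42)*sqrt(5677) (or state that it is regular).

The point is a pole of order 1.

The denominator factor α**2 - 11*α/3 + 1/7 vanishes at 11/6 - (1/42)*sqrt(5677) and appears to the power 1; the numerator there equals 23/39 + (1/231)*sqrt(5677), nonzero, and no other factor vanishes.
Hence a pole whose order is the multiplicity, 1.


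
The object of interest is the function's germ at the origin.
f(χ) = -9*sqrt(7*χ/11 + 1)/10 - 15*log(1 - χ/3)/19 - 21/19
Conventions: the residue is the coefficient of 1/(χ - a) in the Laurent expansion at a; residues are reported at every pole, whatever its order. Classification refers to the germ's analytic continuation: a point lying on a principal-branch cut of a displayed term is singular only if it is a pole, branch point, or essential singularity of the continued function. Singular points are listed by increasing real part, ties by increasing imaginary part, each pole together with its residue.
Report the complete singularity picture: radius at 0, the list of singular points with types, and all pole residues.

Radius of convergence at 0: 11/7.
At -11/7: an algebraic (square-root) branch point.
At 3: a logarithmic branch point.

Branch term (-9/10)*sqrt(1 - χ/(-11/7)): its argument vanishes at χ = -11/7, a square-root branch point, modulus 11/7.
Branch term (-15/19)*log(1 - χ/(3)): its argument vanishes at χ = 3, a logarithmic branch point, modulus 3.
The radius of convergence is the smallest modulus among the singular points: 11/7.
List the singular points by increasing real part (a conjugate pair: the negative imaginary part first).


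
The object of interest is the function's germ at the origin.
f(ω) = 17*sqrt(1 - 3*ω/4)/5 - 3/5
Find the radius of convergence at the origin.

Branch term (17/5)*sqrt(1 - ω/(4/3)): its argument vanishes at ω = 4/3, a square-root branch point, modulus 4/3.
The radius of convergence is the smallest modulus among the singular points: 4/3.

The radius of convergence is 4/3.


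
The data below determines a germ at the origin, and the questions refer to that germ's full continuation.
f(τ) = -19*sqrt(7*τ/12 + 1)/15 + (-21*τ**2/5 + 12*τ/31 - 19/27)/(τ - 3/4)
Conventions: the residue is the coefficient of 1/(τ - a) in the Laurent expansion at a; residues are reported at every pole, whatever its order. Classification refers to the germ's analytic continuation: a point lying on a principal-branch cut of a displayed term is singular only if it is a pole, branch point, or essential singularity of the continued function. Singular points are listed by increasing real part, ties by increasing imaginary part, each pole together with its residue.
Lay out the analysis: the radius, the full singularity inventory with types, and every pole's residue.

Radius of convergence at 0: 3/4.
At -12/7: an algebraic (square-root) branch point.
At 3/4: a pole of order 1; residue -185873/66960.

Denominator factor (τ - 3/4): pole of order 1 at 3/4, modulus 3/4.
Branch term (-19/15)*sqrt(1 - τ/(-12/7)): its argument vanishes at τ = -12/7, a square-root branch point, modulus 12/7.
The radius of convergence is the smallest modulus among the singular points: 3/4.
The branch term is analytic at 3/4 and contributes nothing to the residue; only the rational part matters.
At the order-1 pole 3/4 set g(τ) = (τ - (3/4))*(rational part) = -21*τ**2/5 + 12*τ/31 - 19/27.
Simple pole: residue = g(a) at a = 3/4, which is -185873/66960.
List the singular points by increasing real part (a conjugate pair: the negative imaginary part first).


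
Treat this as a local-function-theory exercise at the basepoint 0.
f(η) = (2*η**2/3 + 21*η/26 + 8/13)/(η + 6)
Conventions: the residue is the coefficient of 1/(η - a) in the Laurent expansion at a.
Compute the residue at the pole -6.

The residue is 257/13.

At the order-1 pole -6 set g(η) = (η - (-6))*f(η) = 2*η**2/3 + 21*η/26 + 8/13.
Simple pole: residue = g(a) at a = -6, which is 257/13.


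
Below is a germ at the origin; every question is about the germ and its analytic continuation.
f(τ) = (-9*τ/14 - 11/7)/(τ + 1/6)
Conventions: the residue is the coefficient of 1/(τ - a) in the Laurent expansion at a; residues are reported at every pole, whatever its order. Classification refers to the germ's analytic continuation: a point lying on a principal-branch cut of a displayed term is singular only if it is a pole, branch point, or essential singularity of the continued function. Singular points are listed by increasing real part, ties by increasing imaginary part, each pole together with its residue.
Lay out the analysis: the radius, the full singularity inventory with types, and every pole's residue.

Radius of convergence at 0: 1/6.
At -1/6: a pole of order 1; residue -41/28.

Denominator factor (τ + 1/6): pole of order 1 at -1/6, modulus 1/6.
The radius of convergence is the smallest modulus among the singular points: 1/6.
At the order-1 pole -1/6 set g(τ) = (τ - (-1/6))*f(τ) = -9*τ/14 - 11/7.
Simple pole: residue = g(a) at a = -1/6, which is -41/28.


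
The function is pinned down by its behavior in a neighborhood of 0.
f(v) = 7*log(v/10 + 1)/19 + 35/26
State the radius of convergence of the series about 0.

Branch term (7/19)*log(1 - v/(-10)): its argument vanishes at v = -10, a logarithmic branch point, modulus 10.
The radius of convergence is the smallest modulus among the singular points: 10.

The radius of convergence is 10.


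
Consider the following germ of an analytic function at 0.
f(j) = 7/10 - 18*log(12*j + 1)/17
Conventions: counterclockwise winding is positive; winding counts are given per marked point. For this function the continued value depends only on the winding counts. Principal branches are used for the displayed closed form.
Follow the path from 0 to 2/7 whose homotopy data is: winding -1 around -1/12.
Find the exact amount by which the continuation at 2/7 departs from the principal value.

Continued minus principal equals (36/17)*pi*i.

The rational part is single-valued and drops out of the difference; each branch term changes only by its own monodromy.
(-18/17)*log(1 - j/(-1/12)): each positive loop around -1/12 adds 2*pi*i to the log, so winding -1 contributes (-18/17)*(-1)*2*pi*i = (36/17)*pi*i.
Summing the contributions at j = 2/7 gives (36/17)*pi*i.


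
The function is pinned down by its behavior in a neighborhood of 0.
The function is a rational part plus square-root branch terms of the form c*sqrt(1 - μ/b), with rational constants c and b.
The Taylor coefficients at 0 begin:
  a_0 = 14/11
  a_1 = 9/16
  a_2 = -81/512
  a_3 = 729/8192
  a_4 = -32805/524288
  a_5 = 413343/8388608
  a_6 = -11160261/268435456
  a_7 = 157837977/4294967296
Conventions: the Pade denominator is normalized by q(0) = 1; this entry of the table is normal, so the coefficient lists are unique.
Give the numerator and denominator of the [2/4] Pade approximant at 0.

The Pade approximant has numerator coefficients [14/11, 107379/53416, 1260441/1709312]; denominator coefficients [1, 22095/19424, 62451/310784, -344817/19890176, 360855/159121408].

Taylor coefficients needed (read off): a_0 = 14/11, a_1 = 9/16, a_2 = -81/512, a_3 = 729/8192, a_4 = -32805/524288, a_5 = 413343/8388608, a_6 = -11160261/268435456.
Write the denominator as Q(μ) = 1 + q1*μ + q2*μ^2 + q3*μ^3 + q4*μ^4. Requiring Q*f - P = O(μ^7) with deg P <= 2 kills the coefficients of μ^3..μ^6 in Q*f:
  μ^3: a_3 + q1*a_2 + q2*a_1 + q3*a_0 = 0, i.e. 729/8192 + (-81/512)*q1 + (9/16)*q2 + (14/11)*q3 = 0.
  μ^4: a_4 + q1*a_3 + q2*a_2 + q3*a_1 + q4*a_0 = 0, i.e. -32805/524288 + (729/8192)*q1 + (-81/512)*q2 + (9/16)*q3 + (14/11)*q4 = 0.
  μ^5: a_5 + q1*a_4 + q2*a_3 + q3*a_2 + q4*a_1 = 0, i.e. 413343/8388608 + (-32805/524288)*q1 + (729/8192)*q2 + (-81/512)*q3 + (9/16)*q4 = 0.
  μ^6: a_6 + q1*a_5 + q2*a_4 + q3*a_3 + q4*a_2 = 0, i.e. -11160261/268435456 + (413343/8388608)*q1 + (-32805/524288)*q2 + (729/8192)*q3 + (-81/512)*q4 = 0.
Solving this linear system: q1 = 22095/19424, q2 = 62451/310784, q3 = -344817/19890176, q4 = 360855/159121408.
The numerator is Q*f truncated at degree 2: P0 = a_0 = 14/11; P1 = a_1 + q1*a_0 = 107379/53416; P2 = a_2 + q1*a_1 + q2*a_0 = 1260441/1709312.


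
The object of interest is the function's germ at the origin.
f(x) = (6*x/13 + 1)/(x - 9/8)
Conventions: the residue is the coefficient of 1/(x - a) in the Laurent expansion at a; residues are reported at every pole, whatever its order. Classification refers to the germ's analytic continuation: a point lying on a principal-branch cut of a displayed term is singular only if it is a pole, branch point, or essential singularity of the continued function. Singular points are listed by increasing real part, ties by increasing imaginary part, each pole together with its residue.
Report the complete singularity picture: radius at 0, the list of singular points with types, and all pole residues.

Radius of convergence at 0: 9/8.
At 9/8: a pole of order 1; residue 79/52.

Denominator factor (x - 9/8): pole of order 1 at 9/8, modulus 9/8.
The radius of convergence is the smallest modulus among the singular points: 9/8.
At the order-1 pole 9/8 set g(x) = (x - (9/8))*f(x) = 6*x/13 + 1.
Simple pole: residue = g(a) at a = 9/8, which is 79/52.


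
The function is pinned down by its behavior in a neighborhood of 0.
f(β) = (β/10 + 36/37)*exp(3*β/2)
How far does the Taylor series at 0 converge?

The radius of convergence is infinite.

The factor exp(3*β/2) is entire and contributes no finite singular point.
The polynomial part has no poles.
No finite singular points: the Taylor series at 0 converges everywhere.


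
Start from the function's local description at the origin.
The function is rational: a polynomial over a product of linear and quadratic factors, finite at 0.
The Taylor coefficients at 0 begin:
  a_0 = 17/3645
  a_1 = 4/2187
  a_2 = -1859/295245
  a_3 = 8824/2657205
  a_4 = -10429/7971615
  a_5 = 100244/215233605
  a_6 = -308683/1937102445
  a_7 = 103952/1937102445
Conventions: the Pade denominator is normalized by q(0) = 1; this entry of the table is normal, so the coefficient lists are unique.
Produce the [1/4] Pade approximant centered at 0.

The Pade approximant has numerator coefficients [17/3645, 11813642/1659244095]; denominator coefficients [1, 516406/455211, 3708353/4096899, 5709578/12290697, 6300224/12290697].

Taylor coefficients needed (read off): a_0 = 17/3645, a_1 = 4/2187, a_2 = -1859/295245, a_3 = 8824/2657205, a_4 = -10429/7971615, a_5 = 100244/215233605.
Write the denominator as Q(β) = 1 + q1*β + q2*β^2 + q3*β^3 + q4*β^4. Requiring Q*f - P = O(β^6) with deg P <= 1 kills the coefficients of β^2..β^5 in Q*f:
  β^2: a_2 + q1*a_1 + q2*a_0 = 0, i.e. -1859/295245 + (4/2187)*q1 + (17/3645)*q2 = 0.
  β^3: a_3 + q1*a_2 + q2*a_1 + q3*a_0 = 0, i.e. 8824/2657205 + (-1859/295245)*q1 + (4/2187)*q2 + (17/3645)*q3 = 0.
  β^4: a_4 + q1*a_3 + q2*a_2 + q3*a_1 + q4*a_0 = 0, i.e. -10429/7971615 + (8824/2657205)*q1 + (-1859/295245)*q2 + (4/2187)*q3 + (17/3645)*q4 = 0.
  β^5: a_5 + q1*a_4 + q2*a_3 + q3*a_2 + q4*a_1 = 0, i.e. 100244/215233605 + (-10429/7971615)*q1 + (8824/2657205)*q2 + (-1859/295245)*q3 + (4/2187)*q4 = 0.
Solving this linear system: q1 = 516406/455211, q2 = 3708353/4096899, q3 = 5709578/12290697, q4 = 6300224/12290697.
The numerator is Q*f truncated at degree 1: P0 = a_0 = 17/3645; P1 = a_1 + q1*a_0 = 11813642/1659244095.


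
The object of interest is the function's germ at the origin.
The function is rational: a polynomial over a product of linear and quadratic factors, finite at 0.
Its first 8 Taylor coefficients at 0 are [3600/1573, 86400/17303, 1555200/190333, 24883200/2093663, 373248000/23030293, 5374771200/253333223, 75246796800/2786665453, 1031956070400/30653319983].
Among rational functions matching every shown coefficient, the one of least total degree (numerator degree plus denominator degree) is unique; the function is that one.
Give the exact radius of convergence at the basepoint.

No rational of total degree below 2 reproduces all 8 coefficients; solving the [0/2] Pade equations on them gives f(ξ) = 25/(13*(ξ - 11/12)**2), whose expansion matches every shown term.
Denominator factor (ξ - 11/12)^2: pole of order 2 at 11/12, modulus 11/12.
The radius of convergence is the smallest modulus among the singular points: 11/12.

The radius of convergence is 11/12.


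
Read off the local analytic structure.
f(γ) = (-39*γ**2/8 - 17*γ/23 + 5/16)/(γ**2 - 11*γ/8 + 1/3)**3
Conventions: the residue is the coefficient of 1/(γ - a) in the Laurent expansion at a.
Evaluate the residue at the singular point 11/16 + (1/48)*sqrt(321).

The residue is -(92524608/28175989)*sqrt(321).

The factor γ**2 - 11*γ/8 + 1/3 splits as (γ - a)(γ - a') with a = 11/16 + (1/48)*sqrt(321), a' = 11/16 - (1/48)*sqrt(321). At the order-3 pole a set g(γ) = (γ - a)^3*f(γ) = [-39*γ**2/8 - 17*γ/23 + 5/16] / (γ - a')^3.
Order-3 pole: residue = g''(a)/2; g''(11/16 + (1/48)*sqrt(321)) = -(185049216/28175989)*sqrt(321), so the residue is -(92524608/28175989)*sqrt(321).


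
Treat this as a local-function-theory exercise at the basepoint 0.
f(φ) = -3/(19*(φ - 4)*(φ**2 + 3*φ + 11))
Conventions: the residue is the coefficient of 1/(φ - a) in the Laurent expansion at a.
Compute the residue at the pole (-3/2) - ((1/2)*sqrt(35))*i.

The factor φ**2 + 3*φ + 11 splits as (φ - a)(φ - a') with a = (-3/2) - ((1/2)*sqrt(35))*i, a' = (-3/2) + ((1/2)*sqrt(35))*i. At the order-1 pole a set g(φ) = (φ - a)*f(φ) = [-3/(19*(φ - 4))] / (φ - a').
Simple pole: residue = g(a) at a = (-3/2) - ((1/2)*sqrt(35))*i, which is (1/494) + ((11/17290)*sqrt(35))*i.

The residue is (1/494) + ((11/17290)*sqrt(35))*i.


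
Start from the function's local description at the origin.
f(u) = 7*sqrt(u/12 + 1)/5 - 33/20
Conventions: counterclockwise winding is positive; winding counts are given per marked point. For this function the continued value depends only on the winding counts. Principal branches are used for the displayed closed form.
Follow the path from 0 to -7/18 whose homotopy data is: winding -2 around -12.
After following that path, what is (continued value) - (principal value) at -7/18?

The rational part is single-valued and drops out of the difference; each branch term changes only by its own monodromy.
(7/5)*sqrt(1 - u/(-12)): winding -2 is even, the square root returns to the same sheet, contribution 0.
Summing the contributions at u = -7/18 gives 0.

Continued minus principal equals 0.


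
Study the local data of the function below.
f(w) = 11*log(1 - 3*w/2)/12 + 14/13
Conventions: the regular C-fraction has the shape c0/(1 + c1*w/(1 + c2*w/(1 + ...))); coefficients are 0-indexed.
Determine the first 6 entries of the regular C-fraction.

The regular C-fraction coefficients are [14/13, 143/112, -227/112, -21/227, -597/908, -227/995].

Taylor coefficients (expand at 0): a_0 = 14/13, a_1 = -11/8, a_2 = -33/32, a_3 = -33/32, a_4 = -297/256, a_5 = -891/640.
c0 = a_0 = 14/13. Peel one level at a time: if S = 1 + c*w/S' with S'(0) = 1, then c is the w-coefficient of S and S' = c*w/(S - 1).
S_1 = c0/f = 1 + (143/112)*w + (32461/12544)*w^2 + ...; c1 = 143/112.
S_2 = c1*w/(S_1 - 1) = 1 + (-227/112)*w + (-3/16)*w^2 + ...; c2 = -227/112.
S_3 = c2*w/(S_2 - 1) = 1 + (-21/227)*w + (-12537/206116)*w^2 + ...; c3 = -21/227.
S_4 = c3*w/(S_3 - 1) = 1 + (-597/908)*w + (-3/20)*w^2 + ...; c4 = -597/908.
S_5 = c4*w/(S_4 - 1) = 1 + (-227/995)*w + ...; c5 = -227/995.


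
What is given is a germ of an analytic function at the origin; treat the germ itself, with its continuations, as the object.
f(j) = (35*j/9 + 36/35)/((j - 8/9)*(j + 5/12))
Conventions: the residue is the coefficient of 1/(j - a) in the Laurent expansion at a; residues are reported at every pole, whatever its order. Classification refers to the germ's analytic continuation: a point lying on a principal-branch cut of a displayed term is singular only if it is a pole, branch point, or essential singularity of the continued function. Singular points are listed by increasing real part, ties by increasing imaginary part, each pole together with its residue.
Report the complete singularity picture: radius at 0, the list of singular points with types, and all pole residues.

Radius of convergence at 0: 5/12.
At -5/12: a pole of order 1; residue 2237/4935.
At 8/9: a pole of order 1; residue 50864/14805.

Denominator factor (j + 5/12): pole of order 1 at -5/12, modulus 5/12.
Denominator factor (j - 8/9): pole of order 1 at 8/9, modulus 8/9.
The radius of convergence is the smallest modulus among the singular points: 5/12.
At the order-1 pole -5/12 set g(j) = (j - (-5/12))*f(j) = (35*j/9 + 36/35)/(j - 8/9).
Simple pole: residue = g(a) at a = -5/12, which is 2237/4935.
At the order-1 pole 8/9 set g(j) = (j - (8/9))*f(j) = (35*j/9 + 36/35)/(j + 5/12).
Simple pole: residue = g(a) at a = 8/9, which is 50864/14805.
List the singular points by increasing real part (a conjugate pair: the negative imaginary part first).


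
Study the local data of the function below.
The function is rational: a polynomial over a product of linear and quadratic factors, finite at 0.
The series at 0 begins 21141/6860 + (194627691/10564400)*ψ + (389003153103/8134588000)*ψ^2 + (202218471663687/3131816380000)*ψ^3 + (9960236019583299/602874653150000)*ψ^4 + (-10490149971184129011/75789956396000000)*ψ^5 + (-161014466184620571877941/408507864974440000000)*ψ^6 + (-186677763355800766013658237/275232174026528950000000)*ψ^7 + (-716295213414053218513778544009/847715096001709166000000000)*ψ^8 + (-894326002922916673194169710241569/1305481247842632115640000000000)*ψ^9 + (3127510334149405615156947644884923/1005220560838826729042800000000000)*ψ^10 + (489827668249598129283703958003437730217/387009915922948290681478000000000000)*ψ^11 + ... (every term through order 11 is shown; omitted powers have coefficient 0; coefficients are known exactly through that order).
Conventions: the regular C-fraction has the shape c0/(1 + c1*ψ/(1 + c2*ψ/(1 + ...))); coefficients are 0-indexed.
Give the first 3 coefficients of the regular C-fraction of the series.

Taylor coefficients (read off): a_0 = 21141/6860, a_1 = 194627691/10564400, a_2 = 389003153103/8134588000.
c0 = a_0 = 21141/6860. Peel one level at a time: if S = 1 + c*ψ/S' with S'(0) = 1, then c is the ψ-coefficient of S and S' = c*ψ/(S - 1).
S_1 = c0/f = 1 + (-266979/44660)*ψ + (733241637/36263920)*ψ^2 + ...; c1 = -266979/44660.
S_2 = c1*ψ/(S_1 - 1) = 1 + (244413879/72262316)*ψ + ...; c2 = 244413879/72262316.

The regular C-fraction coefficients are [21141/6860, -266979/44660, 244413879/72262316].


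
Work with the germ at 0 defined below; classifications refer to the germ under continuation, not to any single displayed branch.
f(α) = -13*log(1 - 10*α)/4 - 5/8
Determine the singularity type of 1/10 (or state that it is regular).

The point is a logarithmic branch point.

The term (-13/4)*log(1 - α/(1/10)) has argument 1 - 1/10/(1/10) = 0 at 1/10: a logarithmic (infinitely-sheeted) branch point; the remaining terms are analytic or single-valued there.


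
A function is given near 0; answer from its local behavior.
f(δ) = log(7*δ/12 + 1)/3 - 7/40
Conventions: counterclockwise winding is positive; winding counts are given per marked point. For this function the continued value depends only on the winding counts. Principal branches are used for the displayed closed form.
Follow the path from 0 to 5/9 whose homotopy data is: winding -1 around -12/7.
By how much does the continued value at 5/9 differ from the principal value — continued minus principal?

Continued minus principal equals -(2/3)*pi*i.

The rational part is single-valued and drops out of the difference; each branch term changes only by its own monodromy.
(1/3)*log(1 - δ/(-12/7)): each positive loop around -12/7 adds 2*pi*i to the log, so winding -1 contributes (1/3)*(-1)*2*pi*i = -(2/3)*pi*i.
Summing the contributions at δ = 5/9 gives -(2/3)*pi*i.


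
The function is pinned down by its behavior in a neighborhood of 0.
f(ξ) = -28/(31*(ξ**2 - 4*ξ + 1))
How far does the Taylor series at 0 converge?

The radius of convergence is 2 - sqrt(3).

Denominator factor (ξ**2 - 4*ξ + 1): discriminant 12, real irrational roots 2 + sqrt(3) and 2 - sqrt(3); poles of order 1, moduli 2 + sqrt(3) and 2 - sqrt(3).
The radius of convergence is the smallest modulus among the singular points: 2 - sqrt(3).


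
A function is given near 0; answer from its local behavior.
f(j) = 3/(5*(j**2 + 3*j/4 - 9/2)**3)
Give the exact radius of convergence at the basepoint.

Denominator factor (j**2 + 3*j/4 - 9/2)^3: discriminant 297/16, real irrational roots -3/8 + (3/8)*sqrt(33) and -3/8 - (3/8)*sqrt(33); poles of order 3, moduli -3/8 + (3/8)*sqrt(33) and 3/8 + (3/8)*sqrt(33).
The radius of convergence is the smallest modulus among the singular points: -3/8 + (3/8)*sqrt(33).

The radius of convergence is -3/8 + (3/8)*sqrt(33).


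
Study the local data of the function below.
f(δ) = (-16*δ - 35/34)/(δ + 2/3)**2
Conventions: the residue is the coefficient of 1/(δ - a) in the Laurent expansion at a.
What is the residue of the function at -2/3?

At the order-2 pole -2/3 set g(δ) = (δ - (-2/3))^2*f(δ) = -16*δ - 35/34.
Order-2 pole: residue = g'(a); g'(-2/3) = -16, so the residue is -16.

The residue is -16.


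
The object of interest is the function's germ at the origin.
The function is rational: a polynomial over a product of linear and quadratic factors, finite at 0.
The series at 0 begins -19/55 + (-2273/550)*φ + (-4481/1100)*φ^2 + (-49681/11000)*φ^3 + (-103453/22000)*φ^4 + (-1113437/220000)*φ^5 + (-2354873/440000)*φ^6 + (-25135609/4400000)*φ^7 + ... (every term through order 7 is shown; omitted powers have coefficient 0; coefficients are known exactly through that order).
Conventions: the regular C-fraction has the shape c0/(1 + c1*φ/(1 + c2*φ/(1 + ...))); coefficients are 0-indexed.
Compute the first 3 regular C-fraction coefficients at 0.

Taylor coefficients (read off): a_0 = -19/55, a_1 = -2273/550, a_2 = -4481/1100.
c0 = a_0 = -19/55. Peel one level at a time: if S = 1 + c*φ/S' with S'(0) = 1, then c is the φ-coefficient of S and S' = c*φ/(S - 1).
S_1 = c0/f = 1 + (-2273/190)*φ + (2370417/18050)*φ^2 + ...; c1 = -2273/190.
S_2 = c1*φ/(S_1 - 1) = 1 + (2370417/215935)*φ + ...; c2 = 2370417/215935.

The regular C-fraction coefficients are [-19/55, -2273/190, 2370417/215935].


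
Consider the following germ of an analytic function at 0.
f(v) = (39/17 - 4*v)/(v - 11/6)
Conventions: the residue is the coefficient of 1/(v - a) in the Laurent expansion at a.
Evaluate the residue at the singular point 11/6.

At the order-1 pole 11/6 set g(v) = (v - (11/6))*f(v) = 39/17 - 4*v.
Simple pole: residue = g(a) at a = 11/6, which is -257/51.

The residue is -257/51.


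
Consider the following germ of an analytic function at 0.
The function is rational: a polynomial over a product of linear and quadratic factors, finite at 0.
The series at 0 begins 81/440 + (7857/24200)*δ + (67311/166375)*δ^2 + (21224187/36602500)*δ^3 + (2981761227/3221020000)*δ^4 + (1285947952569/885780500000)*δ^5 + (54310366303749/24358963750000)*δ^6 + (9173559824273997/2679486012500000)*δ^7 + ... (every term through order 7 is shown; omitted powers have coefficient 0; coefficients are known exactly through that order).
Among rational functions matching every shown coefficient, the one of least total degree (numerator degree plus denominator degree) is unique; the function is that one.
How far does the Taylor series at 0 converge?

No rational of total degree below 6 reproduces all 8 coefficients; solving the [0/6] Pade equations on them gives f(δ) = -15/(2*(δ**2 - 2*δ/3 + 10/3)**2*(δ**2 + 5*δ - 11/3)), whose expansion matches every shown term.
Denominator factor (δ**2 - 2*δ/3 + 10/3)^2: discriminant -116/9, complex-conjugate roots (1/3) + ((1/3)*sqrt(29))*i and (1/3) - ((1/3)*sqrt(29))*i; poles of order 2, moduli (1/3)*sqrt(30) and (1/3)*sqrt(30).
Denominator factor (δ**2 + 5*δ - 11/3): discriminant 119/3, real irrational roots -5/2 + (1/6)*sqrt(357) and -5/2 - (1/6)*sqrt(357); poles of order 1, moduli -5/2 + (1/6)*sqrt(357) and 5/2 + (1/6)*sqrt(357).
The radius of convergence is the smallest modulus among the singular points: -5/2 + (1/6)*sqrt(357).

The radius of convergence is -5/2 + (1/6)*sqrt(357).


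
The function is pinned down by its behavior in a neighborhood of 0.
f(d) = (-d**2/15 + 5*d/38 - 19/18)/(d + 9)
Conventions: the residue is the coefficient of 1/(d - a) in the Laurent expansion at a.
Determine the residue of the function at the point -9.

At the order-1 pole -9 set g(d) = (d - (-9))*f(d) = -d**2/15 + 5*d/38 - 19/18.
Simple pole: residue = g(a) at a = -9, which is -6532/855.

The residue is -6532/855.


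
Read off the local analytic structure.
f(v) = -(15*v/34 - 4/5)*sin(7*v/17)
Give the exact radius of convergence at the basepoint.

The radius of convergence is infinite.

The factor -sin(7*v/17) is entire and contributes no finite singular point.
The polynomial part has no poles.
No finite singular points: the Taylor series at 0 converges everywhere.


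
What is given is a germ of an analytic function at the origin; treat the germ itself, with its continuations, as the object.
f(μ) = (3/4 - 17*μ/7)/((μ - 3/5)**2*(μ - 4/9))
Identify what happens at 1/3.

The point is a regular point.

Denominator factors: μ - 4/9 = -1/9 at μ = 1/3; μ - 3/5 = -4/15 at μ = 1/3 — none vanishes.
So the germ continues analytically to 1/3.


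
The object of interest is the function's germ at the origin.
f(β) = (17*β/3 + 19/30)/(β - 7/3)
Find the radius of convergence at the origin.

The radius of convergence is 7/3.

Denominator factor (β - 7/3): pole of order 1 at 7/3, modulus 7/3.
The radius of convergence is the smallest modulus among the singular points: 7/3.


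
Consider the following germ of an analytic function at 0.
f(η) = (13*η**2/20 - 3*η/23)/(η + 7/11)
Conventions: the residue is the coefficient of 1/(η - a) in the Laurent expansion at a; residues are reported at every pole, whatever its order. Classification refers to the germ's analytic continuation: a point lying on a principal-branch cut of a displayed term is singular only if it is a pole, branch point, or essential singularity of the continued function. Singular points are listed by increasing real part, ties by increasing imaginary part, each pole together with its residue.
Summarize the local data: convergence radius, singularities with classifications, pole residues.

Radius of convergence at 0: 7/11.
At -7/11: a pole of order 1; residue 19271/55660.

Denominator factor (η + 7/11): pole of order 1 at -7/11, modulus 7/11.
The radius of convergence is the smallest modulus among the singular points: 7/11.
At the order-1 pole -7/11 set g(η) = (η - (-7/11))*f(η) = 13*η**2/20 - 3*η/23.
Simple pole: residue = g(a) at a = -7/11, which is 19271/55660.


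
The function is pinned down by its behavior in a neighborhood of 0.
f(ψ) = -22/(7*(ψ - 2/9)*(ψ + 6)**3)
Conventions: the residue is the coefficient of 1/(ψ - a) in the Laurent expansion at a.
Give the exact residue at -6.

The residue is 8019/614656.

At the order-3 pole -6 set g(ψ) = (ψ - (-6))^3*f(ψ) = -22/(7*(ψ - 2/9)).
Order-3 pole: residue = g''(a)/2; g''(-6) = 8019/307328, so the residue is 8019/614656.


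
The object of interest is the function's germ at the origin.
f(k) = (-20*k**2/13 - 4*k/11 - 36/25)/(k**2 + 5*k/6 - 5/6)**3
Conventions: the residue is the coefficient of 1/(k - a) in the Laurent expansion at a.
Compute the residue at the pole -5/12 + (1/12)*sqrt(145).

The factor k**2 + 5*k/6 - 5/6 splits as (k - a)(k - a') with a = -5/12 + (1/12)*sqrt(145), a' = -5/12 - (1/12)*sqrt(145). At the order-3 pole a set g(k) = (k - a)^3*f(k) = [-20*k**2/13 - 4*k/11 - 36/25] / (k - a')^3.
Order-3 pole: residue = g''(a)/2; g''(-5/12 + (1/12)*sqrt(145)) = -(346666176/10898834375)*sqrt(145), so the residue is -(173333088/10898834375)*sqrt(145).

The residue is -(173333088/10898834375)*sqrt(145).


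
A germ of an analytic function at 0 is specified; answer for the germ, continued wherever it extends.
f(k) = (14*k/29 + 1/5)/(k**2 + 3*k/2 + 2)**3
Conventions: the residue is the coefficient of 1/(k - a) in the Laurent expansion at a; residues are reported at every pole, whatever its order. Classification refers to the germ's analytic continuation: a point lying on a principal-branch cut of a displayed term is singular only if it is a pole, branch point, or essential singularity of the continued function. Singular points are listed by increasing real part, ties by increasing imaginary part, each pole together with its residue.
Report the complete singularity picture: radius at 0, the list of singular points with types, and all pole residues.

Denominator factor (k**2 + 3*k/2 + 2)^3: discriminant -23/4, complex-conjugate roots (-3/4) + ((1/4)*sqrt(23))*i and (-3/4) - ((1/4)*sqrt(23))*i; poles of order 3, moduli sqrt(2) and sqrt(2).
The radius of convergence is the smallest modulus among the singular points: sqrt(2).
The factor k**2 + 3*k/2 + 2 splits as (k - a)(k - a') with a = (-3/4) - ((1/4)*sqrt(23))*i, a' = (-3/4) + ((1/4)*sqrt(23))*i. At the order-3 pole a set g(k) = (k - a)^3*f(k) = [14*k/29 + 1/5] / (k - a')^3.
Order-3 pole: residue = g''(a)/2; g''((-3/4) - ((1/4)*sqrt(23))*i) = -((9024/1764215)*sqrt(23))*i, so the residue is -((4512/1764215)*sqrt(23))*i.
The factor k**2 + 3*k/2 + 2 splits as (k - a)(k - a') with a = (-3/4) + ((1/4)*sqrt(23))*i, a' = (-3/4) - ((1/4)*sqrt(23))*i. At the order-3 pole a set g(k) = (k - a)^3*f(k) = [14*k/29 + 1/5] / (k - a')^3.
Order-3 pole: residue = g''(a)/2; g''((-3/4) + ((1/4)*sqrt(23))*i) = ((9024/1764215)*sqrt(23))*i, so the residue is ((4512/1764215)*sqrt(23))*i.
List the singular points by increasing real part (a conjugate pair: the negative imaginary part first).

Radius of convergence at 0: sqrt(2).
At (-3/4) - ((1/4)*sqrt(23))*i: a pole of order 3; residue -((4512/1764215)*sqrt(23))*i.
At (-3/4) + ((1/4)*sqrt(23))*i: a pole of order 3; residue ((4512/1764215)*sqrt(23))*i.


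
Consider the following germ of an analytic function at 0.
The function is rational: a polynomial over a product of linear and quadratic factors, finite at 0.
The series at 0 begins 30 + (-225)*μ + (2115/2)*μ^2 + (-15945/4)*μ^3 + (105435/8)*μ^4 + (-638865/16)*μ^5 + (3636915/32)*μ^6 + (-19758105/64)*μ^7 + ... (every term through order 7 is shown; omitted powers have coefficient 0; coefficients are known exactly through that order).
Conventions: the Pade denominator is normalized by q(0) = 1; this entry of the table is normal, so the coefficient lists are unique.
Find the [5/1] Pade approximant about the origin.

The Pade approximant has numerator coefficients [30, -1982020/14197, 5921040/14197, -13859040/14197, 26022560/14197, -34292160/14197]; denominator coefficients [1, 242461/85182].

Taylor coefficients needed (read off): a_0 = 30, a_1 = -225, a_2 = 2115/2, a_3 = -15945/4, a_4 = 105435/8, a_5 = -638865/16, a_6 = 3636915/32.
Write the denominator as Q(μ) = 1 + q1*μ. Requiring Q*f - P = O(μ^7) with deg P <= 5 kills the coefficients of μ^6..μ^6 in Q*f:
  μ^6: a_6 + q1*a_5 = 0, i.e. 3636915/32 + (-638865/16)*q1 = 0.
Solving this linear system: q1 = 242461/85182.
The numerator is Q*f truncated at degree 5: P0 = a_0 = 30; P1 = a_1 + q1*a_0 = -1982020/14197; P2 = a_2 + q1*a_1 = 5921040/14197; P3 = a_3 + q1*a_2 = -13859040/14197; P4 = a_4 + q1*a_3 = 26022560/14197; P5 = a_5 + q1*a_4 = -34292160/14197.


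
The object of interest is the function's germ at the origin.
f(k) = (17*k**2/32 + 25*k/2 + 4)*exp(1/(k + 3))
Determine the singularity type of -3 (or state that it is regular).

The point is an essential singularity.

The exponent 1/(k - (-3)) has a pole at -3, so exp(1/(k - (-3))) takes every nonzero value near it: an essential singularity (not a pole of any order).


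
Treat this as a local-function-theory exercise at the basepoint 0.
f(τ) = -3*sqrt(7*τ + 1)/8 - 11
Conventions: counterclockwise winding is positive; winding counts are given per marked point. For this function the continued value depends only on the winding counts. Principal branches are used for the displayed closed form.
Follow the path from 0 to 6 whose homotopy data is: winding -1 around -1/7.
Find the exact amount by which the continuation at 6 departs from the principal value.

The rational part is single-valued and drops out of the difference; each branch term changes only by its own monodromy.
(-3/8)*sqrt(1 - τ/(-1/7)): winding -1 is odd, the square root flips sign, contributing -2*(-3/8)*sqrt(1 - (6)/(-1/7)) = -2*(-3/8)*sqrt(43) = (3/4)*sqrt(43).
Summing the contributions at τ = 6 gives (3/4)*sqrt(43).

Continued minus principal equals (3/4)*sqrt(43).


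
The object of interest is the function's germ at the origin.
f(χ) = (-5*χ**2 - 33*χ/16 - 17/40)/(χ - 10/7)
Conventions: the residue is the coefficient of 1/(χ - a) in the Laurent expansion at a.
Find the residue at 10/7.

The residue is -3326/245.

At the order-1 pole 10/7 set g(χ) = (χ - (10/7))*f(χ) = -5*χ**2 - 33*χ/16 - 17/40.
Simple pole: residue = g(a) at a = 10/7, which is -3326/245.


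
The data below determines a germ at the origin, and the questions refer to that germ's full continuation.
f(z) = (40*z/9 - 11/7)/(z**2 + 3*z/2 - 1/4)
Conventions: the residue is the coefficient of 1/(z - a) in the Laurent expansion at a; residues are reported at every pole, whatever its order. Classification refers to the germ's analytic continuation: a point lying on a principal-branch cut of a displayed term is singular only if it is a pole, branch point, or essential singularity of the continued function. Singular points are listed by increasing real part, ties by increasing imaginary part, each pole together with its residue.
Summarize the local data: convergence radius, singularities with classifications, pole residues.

Radius of convergence at 0: -3/4 + (1/4)*sqrt(13).
At -3/4 - (1/4)*sqrt(13): a pole of order 1; residue 20/9 + (206/273)*sqrt(13).
At -3/4 + (1/4)*sqrt(13): a pole of order 1; residue 20/9 - (206/273)*sqrt(13).

Denominator factor (z**2 + 3*z/2 - 1/4): discriminant 13/4, real irrational roots -3/4 + (1/4)*sqrt(13) and -3/4 - (1/4)*sqrt(13); poles of order 1, moduli -3/4 + (1/4)*sqrt(13) and 3/4 + (1/4)*sqrt(13).
The radius of convergence is the smallest modulus among the singular points: -3/4 + (1/4)*sqrt(13).
The factor z**2 + 3*z/2 - 1/4 splits as (z - a)(z - a') with a = -3/4 - (1/4)*sqrt(13), a' = -3/4 + (1/4)*sqrt(13). At the order-1 pole a set g(z) = (z - a)*f(z) = [40*z/9 - 11/7] / (z - a').
Simple pole: residue = g(a) at a = -3/4 - (1/4)*sqrt(13), which is 20/9 + (206/273)*sqrt(13).
The factor z**2 + 3*z/2 - 1/4 splits as (z - a)(z - a') with a = -3/4 + (1/4)*sqrt(13), a' = -3/4 - (1/4)*sqrt(13). At the order-1 pole a set g(z) = (z - a)*f(z) = [40*z/9 - 11/7] / (z - a').
Simple pole: residue = g(a) at a = -3/4 + (1/4)*sqrt(13), which is 20/9 - (206/273)*sqrt(13).
List the singular points by increasing real part (a conjugate pair: the negative imaginary part first).


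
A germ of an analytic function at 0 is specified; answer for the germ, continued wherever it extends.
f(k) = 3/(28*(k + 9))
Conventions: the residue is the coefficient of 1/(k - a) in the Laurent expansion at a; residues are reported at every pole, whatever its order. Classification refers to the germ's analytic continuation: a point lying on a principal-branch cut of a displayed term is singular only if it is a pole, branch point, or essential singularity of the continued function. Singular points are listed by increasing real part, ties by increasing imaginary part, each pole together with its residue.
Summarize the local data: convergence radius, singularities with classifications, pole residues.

Denominator factor (k + 9): pole of order 1 at -9, modulus 9.
The radius of convergence is the smallest modulus among the singular points: 9.
At the order-1 pole -9 set g(k) = (k - (-9))*f(k) = 3/28.
Simple pole: residue = g(a) at a = -9, which is 3/28.

Radius of convergence at 0: 9.
At -9: a pole of order 1; residue 3/28.


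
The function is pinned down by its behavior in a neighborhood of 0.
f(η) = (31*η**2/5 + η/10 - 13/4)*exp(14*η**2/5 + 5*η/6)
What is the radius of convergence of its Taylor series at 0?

The radius of convergence is infinite.

The factor exp(14*η**2/5 + 5*η/6) is entire and contributes no finite singular point.
The polynomial part has no poles.
No finite singular points: the Taylor series at 0 converges everywhere.


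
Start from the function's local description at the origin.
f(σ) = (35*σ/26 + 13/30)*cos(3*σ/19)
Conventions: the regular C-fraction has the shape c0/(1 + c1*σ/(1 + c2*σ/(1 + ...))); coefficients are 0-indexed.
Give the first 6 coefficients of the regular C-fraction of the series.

The regular C-fraction coefficients are [13/30, -525/169, 66419433/21353150, -507/126350, -147875/44279622, -23221810675/7483256118].

Taylor coefficients (expand at 0): a_0 = 13/30, a_1 = 35/26, a_2 = -39/7220, a_3 = -315/18772, a_4 = 117/10425680, a_5 = 945/27106768.
c0 = a_0 = 13/30. Peel one level at a time: if S = 1 + c*σ/S' with S'(0) = 1, then c is the σ-coefficient of S and S' = c*σ/(S - 1).
S_1 = c0/f = 1 + (-525/169)*σ + (199258299/20621042)*σ^2 + ...; c1 = -525/169.
S_2 = c1*σ/(S_1 - 1) = 1 + (66419433/21353150)*σ + (199258299/15964322500)*σ^2 + ...; c2 = 66419433/21353150.
S_3 = c2*σ/(S_2 - 1) = 1 + (-507/126350)*σ + (-142805/10656629028)*σ^2 + ...; c3 = -507/126350.
S_4 = c3*σ/(S_3 - 1) = 1 + (-147875/44279622)*σ + (-20319084340625/1960684924462884)*σ^2 + ...; c4 = -147875/44279622.
S_5 = c4*σ/(S_4 - 1) = 1 + (-23221810675/7483256118)*σ + ...; c5 = -23221810675/7483256118.
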